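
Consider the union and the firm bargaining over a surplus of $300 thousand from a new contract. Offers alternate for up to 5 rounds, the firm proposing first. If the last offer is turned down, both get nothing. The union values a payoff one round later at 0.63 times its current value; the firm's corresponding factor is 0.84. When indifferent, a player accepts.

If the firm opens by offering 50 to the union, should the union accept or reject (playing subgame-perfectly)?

Accept

Round 5 (the firm proposes): rejection yields 0 for the union; the firm offers 0 and keeps 300.
Round 4 (the union proposes): the firm can get 300 next round, worth 0.84 × 300 = 252 now. The union offers 252 and keeps 300 − 252 = 48.
Round 3 (the firm proposes): the union can get 48 next round, worth 0.63 × 48 = 30.24 now; the firm offers that and keeps 269.76.
Round 2 (the union proposes): the firm can get 269.76 next round, worth 0.84 × 269.76 = 226.5984 now. The union offers 226.5984 and keeps 300 − 226.5984 = 73.4016.
So by rejecting in round 1, the union gets 73.4016 next round, worth 0.63 × 73.4016 = 46.243008 now.
Offer 50 ≥ 46.243008, so the union accepts.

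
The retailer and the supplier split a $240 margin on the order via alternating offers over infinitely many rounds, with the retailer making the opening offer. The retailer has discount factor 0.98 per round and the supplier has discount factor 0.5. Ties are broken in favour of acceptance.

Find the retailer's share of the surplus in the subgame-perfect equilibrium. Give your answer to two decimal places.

235.29

When the retailer proposes, the supplier accepts any offer worth at least 0.5 times what the supplier would get by proposing next round; and vice versa.
This gives x = 240 − 0.5y and y = 240 − 0.98x, where x and y are each side's share when it proposes.
Hence (1 − 0.5·0.98)x = 240(1 − 0.5), i.e. 0.51·x = 120.
x ≈ 235.2941; the supplier's share is 240 − x ≈ 4.7059.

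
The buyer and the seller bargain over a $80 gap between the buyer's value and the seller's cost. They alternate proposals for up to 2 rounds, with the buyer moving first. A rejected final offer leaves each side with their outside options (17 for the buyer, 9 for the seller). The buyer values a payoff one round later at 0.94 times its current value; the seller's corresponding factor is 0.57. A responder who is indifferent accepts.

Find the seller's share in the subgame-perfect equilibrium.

Round 2 (the seller proposes): the buyer gets 17 if talks fail, so the seller offers 17 and keeps 63.
Round 1 (the buyer proposes): the seller can get 63 next round, worth 0.57 × 63 = 35.91 now. The buyer offers 35.91 and keeps 80 − 35.91 = 44.09.

35.91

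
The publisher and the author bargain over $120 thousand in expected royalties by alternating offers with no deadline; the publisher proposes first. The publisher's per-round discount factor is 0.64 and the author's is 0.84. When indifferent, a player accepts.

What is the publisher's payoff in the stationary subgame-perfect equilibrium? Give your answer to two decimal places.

In a stationary SPE each proposer offers the other exactly their discounted continuation value.
If the publisher keeps x when proposing and the author keeps y when proposing, then x = 120 − 0.84y and y = 120 − 0.64x.
Solving: x = 120(1 − 0.84) / (1 − 0.64·0.84) = 19.2 / 0.4624 ≈ 41.5225.
The author gets 120 − 41.5225 ≈ 78.4775.

41.52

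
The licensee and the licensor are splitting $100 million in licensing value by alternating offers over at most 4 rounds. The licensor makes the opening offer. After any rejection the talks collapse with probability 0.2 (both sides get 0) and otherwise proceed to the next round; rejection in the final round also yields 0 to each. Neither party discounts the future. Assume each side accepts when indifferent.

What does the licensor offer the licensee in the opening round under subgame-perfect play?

Round 4 (the licensee proposes): rejection yields 0 for the licensor; the licensee offers 0 and keeps 100.
Round 3 (the licensor proposes): rejecting gives the licensee an expected 0.8 × 100 = 80. The licensor offers 80 and keeps 100 − 80 = 20.
Round 2 (the licensee proposes): rejecting gives the licensor an expected 0.8 × 20 = 16; the licensee offers that and keeps 84.
Round 1 (the licensor proposes): rejecting gives the licensee an expected 0.8 × 84 = 67.2, so the licensor offers 67.2, keeping 32.8.

67.2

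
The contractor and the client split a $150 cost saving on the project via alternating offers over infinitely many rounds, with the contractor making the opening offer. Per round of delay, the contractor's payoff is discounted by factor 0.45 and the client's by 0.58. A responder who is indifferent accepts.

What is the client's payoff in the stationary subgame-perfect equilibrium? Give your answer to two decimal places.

64.75

In a stationary SPE each proposer offers the other exactly their discounted continuation value.
If the contractor keeps x when proposing and the client keeps y when proposing, then x = 150 − 0.58y and y = 150 − 0.45x.
Solving: x = 150(1 − 0.58) / (1 − 0.45·0.58) = 63 / 0.739 ≈ 85.2503.
The client gets 150 − 85.2503 ≈ 64.7497.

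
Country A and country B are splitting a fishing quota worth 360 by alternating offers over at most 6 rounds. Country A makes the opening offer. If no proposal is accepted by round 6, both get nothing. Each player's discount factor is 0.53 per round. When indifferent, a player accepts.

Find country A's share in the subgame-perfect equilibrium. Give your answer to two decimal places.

230.08

By backward induction:
Round 6 (country B proposes): rejection yields 0 for country A; country B offers 0 and keeps 360.
Round 5 (country A proposes): country B can get 360 next round, worth 0.53 × 360 = 190.8 now; country A offers that and keeps 169.2.
Round 4 (country B proposes): country A can get 169.2 next round, worth 0.53 × 169.2 = 89.676 now, so country B offers 89.676, keeping 270.324.
Round 3 (country A proposes): country B can get 270.324 next round, worth 0.53 × 270.324 = 143.27172 now; country A offers that and keeps 216.72828.
Round 2 (country B proposes): country A can get 216.72828 next round, worth 0.53 × 216.72828 = 114.8659884 now. Country B offers 114.8659884 and keeps 360 − 114.8659884 = 245.1340116.
Round 1 (country A proposes): country B can get 245.1340116 next round, worth 0.53 × 245.1340116 = 129.921026148 now, so country A offers 129.921026148, keeping 230.078973852.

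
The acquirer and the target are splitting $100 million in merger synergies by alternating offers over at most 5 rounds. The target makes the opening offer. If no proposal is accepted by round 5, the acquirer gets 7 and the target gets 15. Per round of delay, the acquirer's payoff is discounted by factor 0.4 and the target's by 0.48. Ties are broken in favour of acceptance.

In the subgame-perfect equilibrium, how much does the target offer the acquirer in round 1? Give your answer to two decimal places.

Round 5 (the target proposes): the acquirer gets 7 if talks fail, so the target offers 7 and keeps 93.
Round 4 (the acquirer proposes): the target can get 93 next round, worth 0.48 × 93 = 44.64 now. The acquirer offers 44.64 and keeps 100 − 44.64 = 55.36.
Round 3 (the target proposes): the acquirer can get 55.36 next round, worth 0.4 × 55.36 = 22.144 now; the target offers that and keeps 77.856.
Round 2 (the acquirer proposes): the target can get 77.856 next round, worth 0.48 × 77.856 = 37.37088 now, so the acquirer offers 37.37088, keeping 62.62912.
Round 1 (the target proposes): the acquirer can get 62.62912 next round, worth 0.4 × 62.62912 = 25.051648 now. The target offers 25.051648 and keeps 100 − 25.051648 = 74.948352.

25.05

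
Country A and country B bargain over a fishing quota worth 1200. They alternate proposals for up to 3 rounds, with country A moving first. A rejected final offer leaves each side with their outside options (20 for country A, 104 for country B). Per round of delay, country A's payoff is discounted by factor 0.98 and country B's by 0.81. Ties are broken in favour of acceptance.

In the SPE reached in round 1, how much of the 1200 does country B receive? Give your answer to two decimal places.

102.00

Solve by backward induction from round 3.
Round 3 (country A proposes): country B gets 104 if talks fail, so country A offers 104 and keeps 1096.
Round 2 (country B proposes): country A can get 1096 next round, worth 0.98 × 1096 = 1074.08 now. Country B offers 1074.08 and keeps 1200 − 1074.08 = 125.92.
Round 1 (country A proposes): country B can get 125.92 next round, worth 0.81 × 125.92 = 101.9952 now. Country A offers 101.9952 and keeps 1200 − 101.9952 = 1098.0048.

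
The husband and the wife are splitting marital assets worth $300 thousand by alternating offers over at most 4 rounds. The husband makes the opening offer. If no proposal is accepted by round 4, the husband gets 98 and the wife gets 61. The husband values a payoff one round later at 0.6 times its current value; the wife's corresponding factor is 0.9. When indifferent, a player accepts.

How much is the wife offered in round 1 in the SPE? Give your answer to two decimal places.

206.17

By backward induction:
Round 4 (the wife proposes): the husband gets 98 if talks fail, so the wife offers 98 and keeps 202.
Round 3 (the husband proposes): the wife can get 202 next round, worth 0.9 × 202 = 181.8 now, so the husband offers 181.8, keeping 118.2.
Round 2 (the wife proposes): the husband can get 118.2 next round, worth 0.6 × 118.2 = 70.92 now, so the wife offers 70.92, keeping 229.08.
Round 1 (the husband proposes): the wife can get 229.08 next round, worth 0.9 × 229.08 = 206.172 now; the husband offers that and keeps 93.828.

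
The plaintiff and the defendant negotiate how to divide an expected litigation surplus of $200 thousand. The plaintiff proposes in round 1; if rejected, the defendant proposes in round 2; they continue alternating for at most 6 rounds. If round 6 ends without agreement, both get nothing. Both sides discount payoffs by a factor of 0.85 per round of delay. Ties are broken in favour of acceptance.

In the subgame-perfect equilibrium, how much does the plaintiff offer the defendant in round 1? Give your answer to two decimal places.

132.66

Work backward from the last round.
Round 6 (the defendant proposes): rejection yields 0 for the plaintiff; the defendant offers 0 and keeps 200.
Round 5 (the plaintiff proposes): the defendant can get 200 next round, worth 0.85 × 200 = 170 now. The plaintiff offers 170 and keeps 200 − 170 = 30.
Round 4 (the defendant proposes): the plaintiff can get 30 next round, worth 0.85 × 30 = 25.5 now; the defendant offers that and keeps 174.5.
Round 3 (the plaintiff proposes): the defendant can get 174.5 next round, worth 0.85 × 174.5 = 148.325 now; the plaintiff offers that and keeps 51.675.
Round 2 (the defendant proposes): the plaintiff can get 51.675 next round, worth 0.85 × 51.675 = 43.92375 now; the defendant offers that and keeps 156.07625.
Round 1 (the plaintiff proposes): the defendant can get 156.07625 next round, worth 0.85 × 156.07625 = 132.6648125 now; the plaintiff offers that and keeps 67.3351875.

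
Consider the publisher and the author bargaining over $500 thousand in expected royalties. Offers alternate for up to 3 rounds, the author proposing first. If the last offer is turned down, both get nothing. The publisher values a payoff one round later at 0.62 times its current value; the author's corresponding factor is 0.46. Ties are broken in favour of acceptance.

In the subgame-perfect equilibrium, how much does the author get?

332.6

By backward induction:
Round 3 (the author proposes): rejection yields 0 for the publisher; the author offers 0 and keeps 500.
Round 2 (the publisher proposes): the author can get 500 next round, worth 0.46 × 500 = 230 now. The publisher offers 230 and keeps 500 − 230 = 270.
Round 1 (the author proposes): the publisher can get 270 next round, worth 0.62 × 270 = 167.4 now; the author offers that and keeps 332.6.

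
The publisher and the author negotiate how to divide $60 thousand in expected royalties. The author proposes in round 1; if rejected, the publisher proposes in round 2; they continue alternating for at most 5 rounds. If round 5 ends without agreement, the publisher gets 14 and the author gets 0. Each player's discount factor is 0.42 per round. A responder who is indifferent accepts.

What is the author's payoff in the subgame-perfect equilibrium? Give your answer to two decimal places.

42.37

Work backward from the last round.
Round 5 (the author proposes): the publisher gets 14 if talks fail, so the author offers 14 and keeps 46.
Round 4 (the publisher proposes): the author can get 46 next round, worth 0.42 × 46 = 19.32 now, so the publisher offers 19.32, keeping 40.68.
Round 3 (the author proposes): the publisher can get 40.68 next round, worth 0.42 × 40.68 = 17.0856 now; the author offers that and keeps 42.9144.
Round 2 (the publisher proposes): the author can get 42.9144 next round, worth 0.42 × 42.9144 = 18.024048 now, so the publisher offers 18.024048, keeping 41.975952.
Round 1 (the author proposes): the publisher can get 41.975952 next round, worth 0.42 × 41.975952 = 17.62989984 now. The author offers 17.62989984 and keeps 60 − 17.62989984 = 42.37010016.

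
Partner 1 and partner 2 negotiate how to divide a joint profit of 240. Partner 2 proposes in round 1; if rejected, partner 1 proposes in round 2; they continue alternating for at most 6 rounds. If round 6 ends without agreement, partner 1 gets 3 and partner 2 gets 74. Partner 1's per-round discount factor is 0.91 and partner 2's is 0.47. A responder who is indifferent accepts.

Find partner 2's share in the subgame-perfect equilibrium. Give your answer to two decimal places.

47.11

Round 6 (partner 1 proposes): partner 2 gets 74 if talks fail, so partner 1 offers 74 and keeps 166.
Round 5 (partner 2 proposes): partner 1 can get 166 next round, worth 0.91 × 166 = 151.06 now, so partner 2 offers 151.06, keeping 88.94.
Round 4 (partner 1 proposes): partner 2 can get 88.94 next round, worth 0.47 × 88.94 = 41.8018 now; partner 1 offers that and keeps 198.1982.
Round 3 (partner 2 proposes): partner 1 can get 198.1982 next round, worth 0.91 × 198.1982 = 180.360362 now; partner 2 offers that and keeps 59.639638.
Round 2 (partner 1 proposes): partner 2 can get 59.639638 next round, worth 0.47 × 59.639638 = 28.03062986 now; partner 1 offers that and keeps 211.96937014.
Round 1 (partner 2 proposes): partner 1 can get 211.96937014 next round, worth 0.91 × 211.96937014 = 192.8921268274 now. Partner 2 offers 192.8921268274 and keeps 240 − 192.8921268274 = 47.1078731726.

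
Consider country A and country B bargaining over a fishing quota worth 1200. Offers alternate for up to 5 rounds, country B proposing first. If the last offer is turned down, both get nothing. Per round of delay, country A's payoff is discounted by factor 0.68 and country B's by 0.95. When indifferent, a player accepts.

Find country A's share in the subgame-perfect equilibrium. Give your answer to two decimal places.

Round 5 (country B proposes): rejection yields 0 for country A; country B offers 0 and keeps 1200.
Round 4 (country A proposes): country B can get 1200 next round, worth 0.95 × 1200 = 1140 now. Country A offers 1140 and keeps 1200 − 1140 = 60.
Round 3 (country B proposes): country A can get 60 next round, worth 0.68 × 60 = 40.8 now, so country B offers 40.8, keeping 1159.2.
Round 2 (country A proposes): country B can get 1159.2 next round, worth 0.95 × 1159.2 = 1101.24 now, so country A offers 1101.24, keeping 98.76.
Round 1 (country B proposes): country A can get 98.76 next round, worth 0.68 × 98.76 = 67.1568 now. Country B offers 67.1568 and keeps 1200 − 67.1568 = 1132.8432.

67.16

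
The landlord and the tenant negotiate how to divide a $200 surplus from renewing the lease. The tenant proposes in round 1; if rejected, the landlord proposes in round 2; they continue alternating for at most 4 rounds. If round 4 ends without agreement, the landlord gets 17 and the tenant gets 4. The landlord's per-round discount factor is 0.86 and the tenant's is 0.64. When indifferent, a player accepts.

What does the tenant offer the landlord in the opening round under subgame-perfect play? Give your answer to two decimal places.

154.70

Round 4 (the landlord proposes): the tenant gets 4 if talks fail, so the landlord offers 4 and keeps 196.
Round 3 (the tenant proposes): the landlord can get 196 next round, worth 0.86 × 196 = 168.56 now, so the tenant offers 168.56, keeping 31.44.
Round 2 (the landlord proposes): the tenant can get 31.44 next round, worth 0.64 × 31.44 = 20.1216 now. The landlord offers 20.1216 and keeps 200 − 20.1216 = 179.8784.
Round 1 (the tenant proposes): the landlord can get 179.8784 next round, worth 0.86 × 179.8784 = 154.695424 now; the tenant offers that and keeps 45.304576.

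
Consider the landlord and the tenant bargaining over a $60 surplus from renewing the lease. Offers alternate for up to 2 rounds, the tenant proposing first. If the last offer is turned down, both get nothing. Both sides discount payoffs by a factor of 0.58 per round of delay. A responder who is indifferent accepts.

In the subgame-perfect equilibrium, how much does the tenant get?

25.2

Round 2 (the landlord proposes): rejection yields 0 for the tenant; the landlord offers 0 and keeps 60.
Round 1 (the tenant proposes): the landlord can get 60 next round, worth 0.58 × 60 = 34.8 now; the tenant offers that and keeps 25.2.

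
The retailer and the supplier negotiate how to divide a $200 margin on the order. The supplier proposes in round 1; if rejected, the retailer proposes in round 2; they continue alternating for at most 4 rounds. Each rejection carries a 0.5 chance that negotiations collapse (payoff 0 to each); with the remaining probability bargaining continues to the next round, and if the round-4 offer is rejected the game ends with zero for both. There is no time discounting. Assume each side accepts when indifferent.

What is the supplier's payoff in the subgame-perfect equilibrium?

Round 4 (the retailer proposes): the supplier will accept anything ≥ 0, so the retailer offers 0 and keeps 200.
Round 3 (the supplier proposes): rejecting gives the retailer an expected 0.5 × 200 = 100. The supplier offers 100 and keeps 200 − 100 = 100.
Round 2 (the retailer proposes): rejecting gives the supplier an expected 0.5 × 100 = 50. The retailer offers 50 and keeps 200 − 50 = 150.
Round 1 (the supplier proposes): rejecting gives the retailer an expected 0.5 × 150 = 75; the supplier offers that and keeps 125.

125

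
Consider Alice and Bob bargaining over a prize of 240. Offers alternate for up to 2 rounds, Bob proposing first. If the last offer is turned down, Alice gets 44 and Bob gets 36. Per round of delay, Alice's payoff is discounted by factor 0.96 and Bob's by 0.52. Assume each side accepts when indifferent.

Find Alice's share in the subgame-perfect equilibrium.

195.84

Round 2 (Alice proposes): Bob gets 36 if talks fail, so Alice offers 36 and keeps 204.
Round 1 (Bob proposes): Alice can get 204 next round, worth 0.96 × 204 = 195.84 now; Bob offers that and keeps 44.16.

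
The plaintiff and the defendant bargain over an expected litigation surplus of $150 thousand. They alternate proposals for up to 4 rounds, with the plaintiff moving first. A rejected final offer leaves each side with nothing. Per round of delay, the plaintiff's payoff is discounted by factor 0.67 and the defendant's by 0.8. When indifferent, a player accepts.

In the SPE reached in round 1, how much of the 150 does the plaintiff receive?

Solve by backward induction from round 4.
Round 4 (the defendant proposes): the plaintiff will accept anything ≥ 0, so the defendant offers 0 and keeps 150.
Round 3 (the plaintiff proposes): the defendant can get 150 next round, worth 0.8 × 150 = 120 now; the plaintiff offers that and keeps 30.
Round 2 (the defendant proposes): the plaintiff can get 30 next round, worth 0.67 × 30 = 20.1 now. The defendant offers 20.1 and keeps 150 − 20.1 = 129.9.
Round 1 (the plaintiff proposes): the defendant can get 129.9 next round, worth 0.8 × 129.9 = 103.92 now; the plaintiff offers that and keeps 46.08.

46.08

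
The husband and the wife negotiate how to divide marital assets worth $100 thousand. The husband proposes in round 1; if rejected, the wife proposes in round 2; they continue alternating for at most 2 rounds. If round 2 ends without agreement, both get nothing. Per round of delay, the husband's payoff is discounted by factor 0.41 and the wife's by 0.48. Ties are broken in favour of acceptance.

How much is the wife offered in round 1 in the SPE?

48

Solve by backward induction from round 2.
Round 2 (the wife proposes): rejection yields 0 for the husband; the wife offers 0 and keeps 100.
Round 1 (the husband proposes): the wife can get 100 next round, worth 0.48 × 100 = 48 now; the husband offers that and keeps 52.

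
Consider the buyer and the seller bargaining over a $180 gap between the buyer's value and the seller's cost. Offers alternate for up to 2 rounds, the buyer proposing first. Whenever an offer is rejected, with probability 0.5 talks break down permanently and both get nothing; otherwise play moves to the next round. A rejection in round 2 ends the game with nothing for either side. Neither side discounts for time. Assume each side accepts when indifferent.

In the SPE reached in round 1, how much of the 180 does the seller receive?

90

Round 2 (the seller proposes): the buyer will accept anything ≥ 0, so the seller offers 0 and keeps 180.
Round 1 (the buyer proposes): rejecting gives the seller an expected 0.5 × 180 = 90. The buyer offers 90 and keeps 180 − 90 = 90.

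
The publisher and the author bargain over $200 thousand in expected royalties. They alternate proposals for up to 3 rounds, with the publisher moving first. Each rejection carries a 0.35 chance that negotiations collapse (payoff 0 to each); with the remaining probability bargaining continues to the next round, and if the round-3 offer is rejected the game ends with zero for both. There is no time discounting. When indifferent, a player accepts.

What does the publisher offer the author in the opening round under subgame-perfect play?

Round 3 (the publisher proposes): the author will accept anything ≥ 0, so the publisher offers 0 and keeps 200.
Round 2 (the author proposes): rejecting gives the publisher an expected 0.65 × 200 = 130, so the author offers 130, keeping 70.
Round 1 (the publisher proposes): rejecting gives the author an expected 0.65 × 70 = 45.5; the publisher offers that and keeps 154.5.

45.5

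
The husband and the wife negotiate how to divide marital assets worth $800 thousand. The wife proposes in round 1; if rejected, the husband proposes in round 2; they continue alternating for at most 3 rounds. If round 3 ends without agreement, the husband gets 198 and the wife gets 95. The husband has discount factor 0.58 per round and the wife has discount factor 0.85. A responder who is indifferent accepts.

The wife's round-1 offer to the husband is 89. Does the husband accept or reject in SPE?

Round 3 (the wife proposes): the husband gets 198 if talks fail, so the wife offers 198 and keeps 602.
Round 2 (the husband proposes): the wife can get 602 next round, worth 0.85 × 602 = 511.7 now, so the husband offers 511.7, keeping 288.3.
So by rejecting in round 1, the husband gets 288.3 next round, worth 0.58 × 288.3 = 167.214 now.
Offer 89 < 167.214, so the husband rejects.

Reject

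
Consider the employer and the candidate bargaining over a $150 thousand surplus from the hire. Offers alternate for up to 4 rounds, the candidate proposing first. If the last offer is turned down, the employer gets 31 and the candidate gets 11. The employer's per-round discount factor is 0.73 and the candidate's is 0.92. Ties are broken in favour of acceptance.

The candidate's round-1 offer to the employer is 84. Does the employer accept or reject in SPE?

Accept

Work out the employer's continuation value if the offer is rejected.
Round 4 (the employer proposes): the candidate gets 11 if talks fail, so the employer offers 11 and keeps 139.
Round 3 (the candidate proposes): the employer can get 139 next round, worth 0.73 × 139 = 101.47 now. The candidate offers 101.47 and keeps 150 − 101.47 = 48.53.
Round 2 (the employer proposes): the candidate can get 48.53 next round, worth 0.92 × 48.53 = 44.6476 now. The employer offers 44.6476 and keeps 150 − 44.6476 = 105.3524.
So by rejecting in round 1, the employer gets 105.3524 next round, worth 0.73 × 105.3524 = 76.907252 now.
Offer 84 ≥ 76.907252, so the employer accepts.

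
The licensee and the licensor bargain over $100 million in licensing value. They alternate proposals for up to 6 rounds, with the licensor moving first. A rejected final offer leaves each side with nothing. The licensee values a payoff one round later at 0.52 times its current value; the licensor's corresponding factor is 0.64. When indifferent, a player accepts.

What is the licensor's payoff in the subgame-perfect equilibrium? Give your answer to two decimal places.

69.29

Work backward from the last round.
Round 6 (the licensee proposes): the licensor will accept anything ≥ 0, so the licensee offers 0 and keeps 100.
Round 5 (the licensor proposes): the licensee can get 100 next round, worth 0.52 × 100 = 52 now, so the licensor offers 52, keeping 48.
Round 4 (the licensee proposes): the licensor can get 48 next round, worth 0.64 × 48 = 30.72 now. The licensee offers 30.72 and keeps 100 − 30.72 = 69.28.
Round 3 (the licensor proposes): the licensee can get 69.28 next round, worth 0.52 × 69.28 = 36.0256 now; the licensor offers that and keeps 63.9744.
Round 2 (the licensee proposes): the licensor can get 63.9744 next round, worth 0.64 × 63.9744 = 40.943616 now, so the licensee offers 40.943616, keeping 59.056384.
Round 1 (the licensor proposes): the licensee can get 59.056384 next round, worth 0.52 × 59.056384 = 30.70931968 now, so the licensor offers 30.70931968, keeping 69.29068032.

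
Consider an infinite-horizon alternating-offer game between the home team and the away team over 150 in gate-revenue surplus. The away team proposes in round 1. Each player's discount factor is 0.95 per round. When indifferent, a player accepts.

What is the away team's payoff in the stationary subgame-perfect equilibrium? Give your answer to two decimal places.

In a stationary SPE each proposer offers the other exactly their discounted continuation value.
If the away team keeps x when proposing and the home team keeps y when proposing, then x = 150 − 0.95y and y = 150 − 0.95x.
Solving: x = 150(1 − 0.95) / (1 − 0.95·0.95) = 7.5 / 0.0975 ≈ 76.9231.
The home team gets 150 − 76.9231 ≈ 73.0769.

76.92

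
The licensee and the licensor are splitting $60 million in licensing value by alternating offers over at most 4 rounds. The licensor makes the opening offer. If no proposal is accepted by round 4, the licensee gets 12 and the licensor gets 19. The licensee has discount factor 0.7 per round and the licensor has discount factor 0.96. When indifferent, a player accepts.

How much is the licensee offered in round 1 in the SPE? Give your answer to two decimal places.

20.97

Solve by backward induction from round 4.
Round 4 (the licensee proposes): the licensor gets 19 if talks fail, so the licensee offers 19 and keeps 41.
Round 3 (the licensor proposes): the licensee can get 41 next round, worth 0.7 × 41 = 28.7 now, so the licensor offers 28.7, keeping 31.3.
Round 2 (the licensee proposes): the licensor can get 31.3 next round, worth 0.96 × 31.3 = 30.048 now. The licensee offers 30.048 and keeps 60 − 30.048 = 29.952.
Round 1 (the licensor proposes): the licensee can get 29.952 next round, worth 0.7 × 29.952 = 20.9664 now, so the licensor offers 20.9664, keeping 39.0336.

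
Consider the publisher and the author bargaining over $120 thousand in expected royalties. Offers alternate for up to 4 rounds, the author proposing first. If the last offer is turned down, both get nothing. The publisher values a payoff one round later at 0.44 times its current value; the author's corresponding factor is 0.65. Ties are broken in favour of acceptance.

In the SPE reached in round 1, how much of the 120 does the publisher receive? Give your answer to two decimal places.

33.58

Round 4 (the publisher proposes): the author will accept anything ≥ 0, so the publisher offers 0 and keeps 120.
Round 3 (the author proposes): the publisher can get 120 next round, worth 0.44 × 120 = 52.8 now; the author offers that and keeps 67.2.
Round 2 (the publisher proposes): the author can get 67.2 next round, worth 0.65 × 67.2 = 43.68 now, so the publisher offers 43.68, keeping 76.32.
Round 1 (the author proposes): the publisher can get 76.32 next round, worth 0.44 × 76.32 = 33.5808 now. The author offers 33.5808 and keeps 120 − 33.5808 = 86.4192.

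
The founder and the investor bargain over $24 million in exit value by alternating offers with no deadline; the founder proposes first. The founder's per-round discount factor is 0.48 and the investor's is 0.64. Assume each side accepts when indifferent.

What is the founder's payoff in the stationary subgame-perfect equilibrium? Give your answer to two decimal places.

12.47

Let x be the founder's share when the founder proposes and y be the investor's share when the investor proposes.
The investor accepts iff offered ≥ 0.64·y, so x = 24 − 0.64y. Symmetrically y = 24 − 0.48x.
Substituting: x = 24 − 0.64(24 − 0.48x), giving x(1 − 0.48·0.64) = 24(1 − 0.64).
So x = 24 × 0.36 / 0.6928 ≈ 12.4711, and the investor receives 24 − x ≈ 11.5289.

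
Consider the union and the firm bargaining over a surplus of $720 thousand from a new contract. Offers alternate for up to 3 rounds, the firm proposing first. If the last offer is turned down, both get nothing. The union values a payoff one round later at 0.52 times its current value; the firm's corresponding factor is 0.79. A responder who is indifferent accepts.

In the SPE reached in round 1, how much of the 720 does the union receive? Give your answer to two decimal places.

78.62

Round 3 (the firm proposes): rejection yields 0 for the union; the firm offers 0 and keeps 720.
Round 2 (the union proposes): the firm can get 720 next round, worth 0.79 × 720 = 568.8 now. The union offers 568.8 and keeps 720 − 568.8 = 151.2.
Round 1 (the firm proposes): the union can get 151.2 next round, worth 0.52 × 151.2 = 78.624 now, so the firm offers 78.624, keeping 641.376.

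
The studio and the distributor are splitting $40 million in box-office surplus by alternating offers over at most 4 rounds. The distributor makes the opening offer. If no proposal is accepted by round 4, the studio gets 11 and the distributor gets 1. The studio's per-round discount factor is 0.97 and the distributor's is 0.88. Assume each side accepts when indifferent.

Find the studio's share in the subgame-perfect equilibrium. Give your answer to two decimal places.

Round 4 (the studio proposes): the distributor gets 1 if talks fail, so the studio offers 1 and keeps 39.
Round 3 (the distributor proposes): the studio can get 39 next round, worth 0.97 × 39 = 37.83 now, so the distributor offers 37.83, keeping 2.17.
Round 2 (the studio proposes): the distributor can get 2.17 next round, worth 0.88 × 2.17 = 1.9096 now; the studio offers that and keeps 38.0904.
Round 1 (the distributor proposes): the studio can get 38.0904 next round, worth 0.97 × 38.0904 = 36.947688 now. The distributor offers 36.947688 and keeps 40 − 36.947688 = 3.052312.

36.95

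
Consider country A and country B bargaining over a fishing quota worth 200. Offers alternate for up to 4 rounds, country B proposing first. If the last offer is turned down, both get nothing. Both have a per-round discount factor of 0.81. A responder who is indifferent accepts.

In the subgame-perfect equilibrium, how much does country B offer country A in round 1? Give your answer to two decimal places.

Solve by backward induction from round 4.
Round 4 (country A proposes): country B will accept anything ≥ 0, so country A offers 0 and keeps 200.
Round 3 (country B proposes): country A can get 200 next round, worth 0.81 × 200 = 162 now, so country B offers 162, keeping 38.
Round 2 (country A proposes): country B can get 38 next round, worth 0.81 × 38 = 30.78 now; country A offers that and keeps 169.22.
Round 1 (country B proposes): country A can get 169.22 next round, worth 0.81 × 169.22 = 137.0682 now; country B offers that and keeps 62.9318.

137.07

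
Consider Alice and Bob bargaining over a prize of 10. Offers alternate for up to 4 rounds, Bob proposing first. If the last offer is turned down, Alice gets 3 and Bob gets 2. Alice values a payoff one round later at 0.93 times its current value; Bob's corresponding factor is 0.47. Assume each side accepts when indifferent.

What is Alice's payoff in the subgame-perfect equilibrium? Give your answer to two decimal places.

By backward induction:
Round 4 (Alice proposes): Bob gets 2 if talks fail, so Alice offers 2 and keeps 8.
Round 3 (Bob proposes): Alice can get 8 next round, worth 0.93 × 8 = 7.44 now, so Bob offers 7.44, keeping 2.56.
Round 2 (Alice proposes): Bob can get 2.56 next round, worth 0.47 × 2.56 = 1.2032 now; Alice offers that and keeps 8.7968.
Round 1 (Bob proposes): Alice can get 8.7968 next round, worth 0.93 × 8.7968 = 8.181024 now, so Bob offers 8.181024, keeping 1.818976.

8.18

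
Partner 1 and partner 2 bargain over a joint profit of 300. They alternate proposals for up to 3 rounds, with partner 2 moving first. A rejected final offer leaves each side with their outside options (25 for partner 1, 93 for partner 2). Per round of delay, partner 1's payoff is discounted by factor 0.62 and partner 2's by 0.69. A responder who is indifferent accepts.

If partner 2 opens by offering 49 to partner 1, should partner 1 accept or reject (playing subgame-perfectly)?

Reject

Round 3 (partner 2 proposes): partner 1 gets 25 if talks fail, so partner 2 offers 25 and keeps 275.
Round 2 (partner 1 proposes): partner 2 can get 275 next round, worth 0.69 × 275 = 189.75 now. Partner 1 offers 189.75 and keeps 300 − 189.75 = 110.25.
So by rejecting in round 1, partner 1 gets 110.25 next round, worth 0.62 × 110.25 = 68.355 now.
Offer 49 < 68.355, so partner 1 rejects.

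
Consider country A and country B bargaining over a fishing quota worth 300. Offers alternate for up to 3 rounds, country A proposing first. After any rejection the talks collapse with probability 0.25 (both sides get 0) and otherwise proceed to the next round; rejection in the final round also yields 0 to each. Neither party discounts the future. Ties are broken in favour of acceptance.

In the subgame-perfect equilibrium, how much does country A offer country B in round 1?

56.25

Round 3 (country A proposes): rejection yields 0 for country B; country A offers 0 and keeps 300.
Round 2 (country B proposes): rejecting gives country A an expected 0.75 × 300 = 225. Country B offers 225 and keeps 300 − 225 = 75.
Round 1 (country A proposes): rejecting gives country B an expected 0.75 × 75 = 56.25. Country A offers 56.25 and keeps 300 − 56.25 = 243.75.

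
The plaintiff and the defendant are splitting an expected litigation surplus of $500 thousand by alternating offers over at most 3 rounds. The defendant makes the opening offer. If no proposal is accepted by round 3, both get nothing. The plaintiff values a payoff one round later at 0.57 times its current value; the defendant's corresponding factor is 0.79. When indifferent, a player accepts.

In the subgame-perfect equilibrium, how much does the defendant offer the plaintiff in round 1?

59.85

Work backward from the last round.
Round 3 (the defendant proposes): the plaintiff will accept anything ≥ 0, so the defendant offers 0 and keeps 500.
Round 2 (the plaintiff proposes): the defendant can get 500 next round, worth 0.79 × 500 = 395 now. The plaintiff offers 395 and keeps 500 − 395 = 105.
Round 1 (the defendant proposes): the plaintiff can get 105 next round, worth 0.57 × 105 = 59.85 now, so the defendant offers 59.85, keeping 440.15.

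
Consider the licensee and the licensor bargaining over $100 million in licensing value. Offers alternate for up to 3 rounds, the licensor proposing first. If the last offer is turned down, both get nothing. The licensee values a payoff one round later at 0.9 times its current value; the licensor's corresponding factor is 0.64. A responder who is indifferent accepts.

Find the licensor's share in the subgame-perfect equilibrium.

67.6

Round 3 (the licensor proposes): the licensee will accept anything ≥ 0, so the licensor offers 0 and keeps 100.
Round 2 (the licensee proposes): the licensor can get 100 next round, worth 0.64 × 100 = 64 now. The licensee offers 64 and keeps 100 − 64 = 36.
Round 1 (the licensor proposes): the licensee can get 36 next round, worth 0.9 × 36 = 32.4 now. The licensor offers 32.4 and keeps 100 − 32.4 = 67.6.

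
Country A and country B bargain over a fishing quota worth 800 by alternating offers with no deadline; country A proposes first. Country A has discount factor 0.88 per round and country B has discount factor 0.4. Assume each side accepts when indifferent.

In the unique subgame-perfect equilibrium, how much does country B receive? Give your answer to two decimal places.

In a stationary SPE each proposer offers the other exactly their discounted continuation value.
If country A keeps x when proposing and country B keeps y when proposing, then x = 800 − 0.4y and y = 800 − 0.88x.
Solving: x = 800(1 − 0.4) / (1 − 0.88·0.4) = 480 / 0.648 ≈ 740.7407.
Country B gets 800 − 740.7407 ≈ 59.2593.

59.26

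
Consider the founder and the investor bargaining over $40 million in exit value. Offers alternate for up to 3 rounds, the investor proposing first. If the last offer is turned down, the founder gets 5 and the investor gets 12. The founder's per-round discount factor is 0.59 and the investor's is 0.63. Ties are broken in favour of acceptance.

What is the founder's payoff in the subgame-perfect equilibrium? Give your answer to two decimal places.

Round 3 (the investor proposes): the founder gets 5 if talks fail, so the investor offers 5 and keeps 35.
Round 2 (the founder proposes): the investor can get 35 next round, worth 0.63 × 35 = 22.05 now, so the founder offers 22.05, keeping 17.95.
Round 1 (the investor proposes): the founder can get 17.95 next round, worth 0.59 × 17.95 = 10.5905 now; the investor offers that and keeps 29.4095.

10.59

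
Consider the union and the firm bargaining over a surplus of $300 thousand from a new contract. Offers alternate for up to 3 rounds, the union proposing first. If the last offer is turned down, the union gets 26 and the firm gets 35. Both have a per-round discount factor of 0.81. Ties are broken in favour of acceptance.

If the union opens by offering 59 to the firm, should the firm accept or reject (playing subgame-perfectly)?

Round 3 (the union proposes): the firm gets 35 if talks fail, so the union offers 35 and keeps 265.
Round 2 (the firm proposes): the union can get 265 next round, worth 0.81 × 265 = 214.65 now, so the firm offers 214.65, keeping 85.35.
So by rejecting in round 1, the firm gets 85.35 next round, worth 0.81 × 85.35 = 69.1335 now.
Offer 59 < 69.1335, so the firm rejects.

Reject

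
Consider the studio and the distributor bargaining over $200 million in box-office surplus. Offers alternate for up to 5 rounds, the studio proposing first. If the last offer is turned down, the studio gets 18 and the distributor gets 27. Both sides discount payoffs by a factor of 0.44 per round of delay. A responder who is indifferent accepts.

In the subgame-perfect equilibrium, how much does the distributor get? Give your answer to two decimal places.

59.83

Round 5 (the studio proposes): the distributor gets 27 if talks fail, so the studio offers 27 and keeps 173.
Round 4 (the distributor proposes): the studio can get 173 next round, worth 0.44 × 173 = 76.12 now; the distributor offers that and keeps 123.88.
Round 3 (the studio proposes): the distributor can get 123.88 next round, worth 0.44 × 123.88 = 54.5072 now, so the studio offers 54.5072, keeping 145.4928.
Round 2 (the distributor proposes): the studio can get 145.4928 next round, worth 0.44 × 145.4928 = 64.016832 now, so the distributor offers 64.016832, keeping 135.983168.
Round 1 (the studio proposes): the distributor can get 135.983168 next round, worth 0.44 × 135.983168 = 59.83259392 now, so the studio offers 59.83259392, keeping 140.16740608.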